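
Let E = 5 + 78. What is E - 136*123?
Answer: -16645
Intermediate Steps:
E = 83
E - 136*123 = 83 - 136*123 = 83 - 16728 = -16645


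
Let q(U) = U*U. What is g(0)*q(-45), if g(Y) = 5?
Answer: 10125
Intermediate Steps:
q(U) = U²
g(0)*q(-45) = 5*(-45)² = 5*2025 = 10125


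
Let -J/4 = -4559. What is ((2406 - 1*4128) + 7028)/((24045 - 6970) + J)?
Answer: 5306/35311 ≈ 0.15026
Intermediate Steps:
J = 18236 (J = -4*(-4559) = 18236)
((2406 - 1*4128) + 7028)/((24045 - 6970) + J) = ((2406 - 1*4128) + 7028)/((24045 - 6970) + 18236) = ((2406 - 4128) + 7028)/(17075 + 18236) = (-1722 + 7028)/35311 = 5306*(1/35311) = 5306/35311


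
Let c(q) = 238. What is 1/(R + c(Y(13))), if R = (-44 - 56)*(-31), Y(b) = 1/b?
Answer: 1/3338 ≈ 0.00029958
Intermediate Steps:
R = 3100 (R = -100*(-31) = 3100)
1/(R + c(Y(13))) = 1/(3100 + 238) = 1/3338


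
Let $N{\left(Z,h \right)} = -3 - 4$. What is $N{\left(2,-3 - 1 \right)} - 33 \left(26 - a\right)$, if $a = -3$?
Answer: $-964$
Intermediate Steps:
$N{\left(Z,h \right)} = -7$
$N{\left(2,-3 - 1 \right)} - 33 \left(26 - a\right) = -7 - 33 \left(26 - -3\right) = -7 - 33 \left(26 + 3\right) = -7 - 957 = -964$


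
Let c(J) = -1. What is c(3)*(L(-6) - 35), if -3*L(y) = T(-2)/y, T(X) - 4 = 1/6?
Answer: 3755/108 ≈ 34.768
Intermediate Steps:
T(X) = 25/6 (T(X) = 4 + 1/6 = 4 + ⅙ = 25/6)
L(y) = -25/(18*y)
c(3)*(L(-6) - 35) = -(-25/18/(-6) - 35) = -(-25/18*(-⅙) - 35) = -(25/108 - 35) = -1*(-3755/108) = 3755/108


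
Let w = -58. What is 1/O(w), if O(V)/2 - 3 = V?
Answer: -1/110 ≈ -0.0090909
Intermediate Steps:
O(V) = 6 + 2*V
1/O(w) = 1/(6 + 2*(-58)) = 1/(6 - 116) = 1/(-110) = -1/110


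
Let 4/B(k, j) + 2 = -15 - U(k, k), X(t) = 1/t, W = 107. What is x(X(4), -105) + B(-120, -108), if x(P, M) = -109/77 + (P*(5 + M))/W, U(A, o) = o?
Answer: -1366608/848617 ≈ -1.6104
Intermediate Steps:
X(t) = 1/t
B(k, j) = 4/(-17 - k) (B(k, j) = 4/(-2 + (-15 - k)) = 4/(-17 - k))
x(P, M) = -109/77 + P*(5 + M)/107 (x(P, M) = -109/77 + (P*(5 + M))/107 = -109*1/77 + (P*(5 + M))*(1/107) = -109/77 + P*(5 + M)/107)
x(X(4), -105) + B(-120, -108) = (-109/77 + (5/107)/4 + (1/107)*(-105)/4) - 4/(17 - 120) = (-109/77 + (5/107)*(1/4) + (1/107)*(-105)*(1/4)) - 4/(-103) = (-109/77 + 5/428 - 105/428) - 4*(-1/103) = -13588/8239 + 4/103 = -1366608/848617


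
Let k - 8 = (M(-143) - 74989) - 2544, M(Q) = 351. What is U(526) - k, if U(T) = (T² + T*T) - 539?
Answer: 629987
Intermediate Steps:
U(T) = -539 + 2*T² (U(T) = (T² + T²) - 539 = 2*T² - 539 = -539 + 2*T²)
k = -77174 (k = 8 + ((351 - 74989) - 2544) = 8 + (-74638 - 2544) = 8 - 77182 = -77174)
U(526) - k = (-539 + 2*526²) - 1*(-77174) = (-539 + 2*276676) + 77174 = (-539 + 553352) + 77174 = 552813 + 77174 = 629987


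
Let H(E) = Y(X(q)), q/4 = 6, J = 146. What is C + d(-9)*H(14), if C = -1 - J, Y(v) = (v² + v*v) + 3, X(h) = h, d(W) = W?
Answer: -10542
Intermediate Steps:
q = 24 (q = 4*6 = 24)
Y(v) = 3 + 2*v² (Y(v) = (v² + v²) + 3 = 2*v² + 3 = 3 + 2*v²)
C = -147 (C = -1 - 1*146 = -1 - 146 = -147)
H(E) = 1155 (H(E) = 3 + 2*24² = 3 + 2*576 = 3 + 1152 = 1155)
C + d(-9)*H(14) = -147 - 9*1155 = -147 - 10395 = -10542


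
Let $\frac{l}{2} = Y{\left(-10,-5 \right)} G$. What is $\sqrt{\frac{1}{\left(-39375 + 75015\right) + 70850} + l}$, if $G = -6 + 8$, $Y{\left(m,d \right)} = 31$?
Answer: $\frac{\sqrt{1406174998890}}{106490} \approx 11.136$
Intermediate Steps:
$G = 2$
$l = 124$ ($l = 2 \cdot 31 \cdot 2 = 2 \cdot 62 = 124$)
$\sqrt{\frac{1}{\left(-39375 + 75015\right) + 70850} + l} = \sqrt{\frac{1}{\left(-39375 + 75015\right) + 70850} + 124} = \sqrt{\frac{1}{35640 + 70850} + 124} = \sqrt{\frac{1}{106490} + 124} = \sqrt{\frac{13204761}{106490}} = \frac{\sqrt{1406174998890}}{106490}$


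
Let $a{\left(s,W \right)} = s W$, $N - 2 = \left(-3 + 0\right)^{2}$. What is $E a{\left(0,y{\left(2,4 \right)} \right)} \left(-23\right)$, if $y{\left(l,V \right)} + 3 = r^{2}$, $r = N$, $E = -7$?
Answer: $0$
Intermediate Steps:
$N = 11$ ($N = 2 + \left(-3 + 0\right)^{2} = 2 + \left(-3\right)^{2} = 2 + 9 = 11$)
$r = 11$
$y{\left(l,V \right)} = 118$ ($y{\left(l,V \right)} = -3 + 11^{2} = -3 + 121 = 118$)
$a{\left(s,W \right)} = W s$
$E a{\left(0,y{\left(2,4 \right)} \right)} \left(-23\right) = - 7 \cdot 118 \cdot 0 \left(-23\right) = \left(-7\right) 0 \left(-23\right) = 0 \left(-23\right) = 0$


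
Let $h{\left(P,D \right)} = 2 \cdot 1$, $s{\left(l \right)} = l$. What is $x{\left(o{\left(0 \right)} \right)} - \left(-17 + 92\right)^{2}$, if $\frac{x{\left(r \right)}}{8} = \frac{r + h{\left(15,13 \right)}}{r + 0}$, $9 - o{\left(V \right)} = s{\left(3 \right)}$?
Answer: $- \frac{16843}{3} \approx -5614.3$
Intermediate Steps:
$o{\left(V \right)} = 6$ ($o{\left(V \right)} = 9 - 3 = 6$)
$h{\left(P,D \right)} = 2$
$x{\left(r \right)} = \frac{8 \left(2 + r\right)}{r}$ ($x{\left(r \right)} = 8 \frac{r + 2}{r + 0} = 8 \frac{2 + r}{r} = \frac{8 \left(2 + r\right)}{r}$)
$x{\left(o{\left(0 \right)} \right)} - \left(-17 + 92\right)^{2} = \left(8 + \frac{16}{6}\right) - \left(-17 + 92\right)^{2} = \left(8 + 16 \cdot \frac{1}{6}\right) - 75^{2} = \left(8 + \frac{8}{3}\right) - 5625 = \frac{32}{3} - 5625 = - \frac{16843}{3}$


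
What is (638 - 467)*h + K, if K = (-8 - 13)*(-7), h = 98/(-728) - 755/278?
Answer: -2460597/7228 ≈ -340.43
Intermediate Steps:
h = -20603/7228 (h = 98*(-1/728) - 755*1/278 = -7/52 - 755/278 = -20603/7228 ≈ -2.8504)
K = 147 (K = -21*(-7) = 147)
(638 - 467)*h + K = (638 - 467)*(-20603/7228) + 147 = 171*(-20603/7228) + 147 = -3523113/7228 + 147 = -2460597/7228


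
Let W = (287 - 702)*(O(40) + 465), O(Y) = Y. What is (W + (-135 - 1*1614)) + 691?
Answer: -210633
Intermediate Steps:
W = -209575 (W = (287 - 702)*(40 + 465) = -415*505 = -209575)
(W + (-135 - 1*1614)) + 691 = (-209575 + (-135 - 1*1614)) + 691 = (-209575 + (-135 - 1614)) + 691 = (-209575 - 1749) + 691 = -211324 + 691 = -210633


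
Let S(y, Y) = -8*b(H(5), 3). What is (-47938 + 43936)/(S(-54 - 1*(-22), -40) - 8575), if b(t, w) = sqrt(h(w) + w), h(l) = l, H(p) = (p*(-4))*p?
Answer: 1492050/3196967 - 1392*sqrt(6)/3196967 ≈ 0.46564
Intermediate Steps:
H(p) = -4*p**2 (H(p) = (-4*p)*p = -4*p**2)
b(t, w) = sqrt(2)*sqrt(w) (b(t, w) = sqrt(w + w) = sqrt(2*w) = sqrt(2)*sqrt(w))
S(y, Y) = -8*sqrt(6) (S(y, Y) = -8*sqrt(2)*sqrt(3) = -8*sqrt(6))
(-47938 + 43936)/(S(-54 - 1*(-22), -40) - 8575) = (-47938 + 43936)/(-8*sqrt(6) - 8575) = -4002/(-8575 - 8*sqrt(6))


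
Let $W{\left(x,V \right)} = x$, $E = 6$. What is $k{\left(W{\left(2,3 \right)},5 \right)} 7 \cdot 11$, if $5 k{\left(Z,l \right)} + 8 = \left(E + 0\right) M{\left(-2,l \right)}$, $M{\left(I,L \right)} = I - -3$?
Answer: $- \frac{154}{5} \approx -30.8$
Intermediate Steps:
$M{\left(I,L \right)} = 3 + I$ ($M{\left(I,L \right)} = I + 3 = 3 + I$)
$k{\left(Z,l \right)} = - \frac{2}{5}$ ($k{\left(Z,l \right)} = - \frac{8}{5} + \frac{\left(6 + 0\right) \left(3 - 2\right)}{5} = - \frac{8}{5} + \frac{6 \cdot 1}{5} = - \frac{8}{5} + \frac{1}{5} \cdot 6 = - \frac{8}{5} + \frac{6}{5} = - \frac{2}{5}$)
$k{\left(W{\left(2,3 \right)},5 \right)} 7 \cdot 11 = \left(- \frac{2}{5}\right) 7 \cdot 11 = \left(- \frac{14}{5}\right) 11 = - \frac{154}{5}$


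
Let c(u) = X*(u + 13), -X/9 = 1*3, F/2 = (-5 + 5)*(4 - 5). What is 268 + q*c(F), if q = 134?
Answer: -46766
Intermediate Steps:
F = 0 (F = 2*((-5 + 5)*(4 - 5)) = 2*(0*(-1)) = 2*0 = 0)
X = -27 (X = -9*3 = -27)
c(u) = -351 - 27*u (c(u) = -27*(u + 13) = -27*(13 + u) = -351 - 27*u)
268 + q*c(F) = 268 + 134*(-351 - 27*0) = 268 + 134*(-351 + 0) = 268 + 134*(-351) = 268 - 47034 = -46766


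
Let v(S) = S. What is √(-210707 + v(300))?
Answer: I*√210407 ≈ 458.7*I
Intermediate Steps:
√(-210707 + v(300)) = √(-210707 + 300) = √(-210407) = I*√210407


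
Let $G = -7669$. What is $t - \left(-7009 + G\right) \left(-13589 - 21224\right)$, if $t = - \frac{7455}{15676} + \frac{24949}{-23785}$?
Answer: $- \frac{190522707814200939}{372853660} \approx -5.1099 \cdot 10^{8}$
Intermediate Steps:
$t = - \frac{568417699}{372853660}$ ($t = \left(-7455\right) \frac{1}{15676} + 24949 \left(- \frac{1}{23785}\right) = - \frac{7455}{15676} - \frac{24949}{23785} = - \frac{568417699}{372853660} \approx -1.5245$)
$t - \left(-7009 + G\right) \left(-13589 - 21224\right) = - \frac{568417699}{372853660} - \left(-7009 - 7669\right) \left(-13589 - 21224\right) = - \frac{568417699}{372853660} - \left(-14678\right) \left(-34813\right) = - \frac{568417699}{372853660} - 510985214 = - \frac{190522707814200939}{372853660}$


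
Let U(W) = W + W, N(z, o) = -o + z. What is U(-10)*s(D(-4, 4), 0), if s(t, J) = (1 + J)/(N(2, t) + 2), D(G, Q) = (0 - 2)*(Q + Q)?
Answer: -1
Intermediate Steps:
N(z, o) = z - o
D(G, Q) = -4*Q
U(W) = 2*W
s(t, J) = (1 + J)/(4 - t) (s(t, J) = (1 + J)/((2 - t) + 2) = (1 + J)/(4 - t))
U(-10)*s(D(-4, 4), 0) = (2*(-10))*((-1 - 1*0)/(-4 - 4*4)) = -20*(-1 + 0)/(-4 - 16) = -20*(-1)/(-20) = -(-1)*(-1) = -20*1/20 = -1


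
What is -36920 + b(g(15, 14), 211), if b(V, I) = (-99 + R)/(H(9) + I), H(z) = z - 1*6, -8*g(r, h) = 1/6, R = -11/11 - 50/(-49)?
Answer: -193573985/5243 ≈ -36920.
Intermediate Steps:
R = 1/49 (R = -11*1/11 - 50*(-1/49) = -1 + 50/49 = 1/49 ≈ 0.020408)
g(r, h) = -1/48 (g(r, h) = -1/8/6 = -1/8*1/6 = -1/48)
H(z) = -6 + z (H(z) = z - 6 = -6 + z)
b(V, I) = -4850/(49*(3 + I)) (b(V, I) = (-99 + 1/49)/((-6 + 9) + I) = -4850/(49*(3 + I)))
-36920 + b(g(15, 14), 211) = -36920 - 4850/(147 + 49*211) = -36920 - 4850/(147 + 10339) = -36920 - 4850/10486 = -36920 - 4850*1/10486 = -36920 - 2425/5243 = -193573985/5243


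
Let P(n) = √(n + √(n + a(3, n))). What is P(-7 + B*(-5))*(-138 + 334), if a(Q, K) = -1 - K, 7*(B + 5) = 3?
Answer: 28*√(777 + 49*I) ≈ 780.88 + 24.598*I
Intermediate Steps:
B = -32/7 (B = -5 + (⅐)*3 = -5 + 3/7 = -32/7 ≈ -4.5714)
P(n) = √(I + n) (P(n) = √(n + √(n + (-1 - n))) = √(n + √(-1)) = √(n + I) = √(I + n))
P(-7 + B*(-5))*(-138 + 334) = √(I + (-7 - 32/7*(-5)))*(-138 + 334) = √(I + (-7 + 160/7))*196 = √(I + 111/7)*196 = √(111/7 + I)*196 = 196*√(111/7 + I)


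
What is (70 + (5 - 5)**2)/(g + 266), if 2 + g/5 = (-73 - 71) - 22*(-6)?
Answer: 5/14 ≈ 0.35714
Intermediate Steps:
g = -70 (g = -10 + 5*((-73 - 71) - 22*(-6)) = -10 + 5*(-144 + 132) = -10 + 5*(-12) = -10 - 60 = -70)
(70 + (5 - 5)**2)/(g + 266) = (70 + (5 - 5)**2)/(-70 + 266) = (70 + 0**2)/196 = (70 + 0)*(1/196) = 70*(1/196) = 5/14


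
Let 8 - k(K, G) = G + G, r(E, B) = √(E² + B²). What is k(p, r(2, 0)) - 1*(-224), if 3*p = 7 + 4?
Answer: 228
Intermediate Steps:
p = 11/3 (p = (7 + 4)/3 = (⅓)*11 = 11/3 ≈ 3.6667)
r(E, B) = √(B² + E²)
k(K, G) = 8 - 2*G (k(K, G) = 8 - (G + G) = 8 - 2*G)
k(p, r(2, 0)) - 1*(-224) = (8 - 2*√(0² + 2²)) - 1*(-224) = (8 - 2*√(0 + 4)) + 224 = (8 - 2*√4) + 224 = (8 - 2*2) + 224 = (8 - 4) + 224 = 4 + 224 = 228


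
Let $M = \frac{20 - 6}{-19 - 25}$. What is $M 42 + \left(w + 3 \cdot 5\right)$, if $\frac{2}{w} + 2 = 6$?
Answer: $\frac{47}{22} \approx 2.1364$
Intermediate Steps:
$w = \frac{1}{2}$ ($w = \frac{2}{-2 + 6} = \frac{2}{4} = 2 \cdot \frac{1}{4} = \frac{1}{2} \approx 0.5$)
$M = - \frac{7}{22}$ ($M = \frac{14}{-44} = 14 \left(- \frac{1}{44}\right) = - \frac{7}{22} \approx -0.31818$)
$M 42 + \left(w + 3 \cdot 5\right) = \left(- \frac{7}{22}\right) 42 + \left(\frac{1}{2} + 3 \cdot 5\right) = - \frac{147}{11} + \left(\frac{1}{2} + 15\right) = - \frac{147}{11} + \frac{31}{2} = \frac{47}{22}$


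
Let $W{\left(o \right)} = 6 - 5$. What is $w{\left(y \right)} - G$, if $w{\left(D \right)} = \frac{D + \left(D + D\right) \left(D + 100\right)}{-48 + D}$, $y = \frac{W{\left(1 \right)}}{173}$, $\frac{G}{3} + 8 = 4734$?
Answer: $- \frac{20365583357}{1436419} \approx -14178.0$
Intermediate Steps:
$G = 14178$ ($G = -24 + 3 \cdot 4734 = -24 + 14202 = 14178$)
$W{\left(o \right)} = 1$ ($W{\left(o \right)} = 6 - 5 = 1$)
$y = \frac{1}{173}$ ($y = 1 \cdot \frac{1}{173} = \frac{1}{173} \approx 0.0057803$)
$w{\left(D \right)} = \frac{D + 2 D \left(100 + D\right)}{-48 + D}$
$w{\left(y \right)} - G = \frac{201 + 2 \cdot \frac{1}{173}}{173 \left(-48 + \frac{1}{173}\right)} - 14178 = \frac{201 + \frac{2}{173}}{173 \left(- \frac{8303}{173}\right)} - 14178 = \frac{1}{173} \left(- \frac{173}{8303}\right) \frac{34775}{173} - 14178 = - \frac{34775}{1436419} - 14178 = - \frac{20365583357}{1436419}$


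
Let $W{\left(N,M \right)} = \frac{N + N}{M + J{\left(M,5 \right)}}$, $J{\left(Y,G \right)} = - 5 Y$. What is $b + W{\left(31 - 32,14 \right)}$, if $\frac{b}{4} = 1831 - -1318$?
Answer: $\frac{352689}{28} \approx 12596.0$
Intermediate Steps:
$b = 12596$ ($b = 4 \left(1831 - -1318\right) = 4 \left(1831 + 1318\right) = 4 \cdot 3149 = 12596$)
$W{\left(N,M \right)} = - \frac{N}{2 M}$ ($W{\left(N,M \right)} = \frac{N + N}{M - 5 M} = \frac{2 N}{\left(-4\right) M} = 2 N \left(- \frac{1}{4 M}\right) = - \frac{N}{2 M}$)
$b + W{\left(31 - 32,14 \right)} = 12596 - \frac{31 - 32}{2 \cdot 14} = 12596 - \left(- \frac{1}{2}\right) \frac{1}{14} = 12596 + \frac{1}{28} = \frac{352689}{28}$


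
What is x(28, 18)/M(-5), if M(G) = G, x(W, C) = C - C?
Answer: 0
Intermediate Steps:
x(W, C) = 0
x(28, 18)/M(-5) = 0/(-5) = 0*(-⅕) = 0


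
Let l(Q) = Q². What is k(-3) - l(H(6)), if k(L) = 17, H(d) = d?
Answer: -19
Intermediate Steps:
k(-3) - l(H(6)) = 17 - 1*6² = 17 - 1*36 = 17 - 36 = -19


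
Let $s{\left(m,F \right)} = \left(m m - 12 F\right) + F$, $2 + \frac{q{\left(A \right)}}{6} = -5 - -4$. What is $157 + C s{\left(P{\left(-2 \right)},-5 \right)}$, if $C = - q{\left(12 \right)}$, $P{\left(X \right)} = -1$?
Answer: $1165$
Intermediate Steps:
$q{\left(A \right)} = -18$ ($q{\left(A \right)} = -12 + 6 \left(-5 - -4\right) = -12 + 6 \left(-5 + 4\right) = -12 + 6 \left(-1\right) = -12 - 6 = -18$)
$s{\left(m,F \right)} = m^{2} - 11 F$ ($s{\left(m,F \right)} = \left(m^{2} - 12 F\right) + F = m^{2} - 11 F$)
$C = 18$ ($C = \left(-1\right) \left(-18\right) = 18$)
$157 + C s{\left(P{\left(-2 \right)},-5 \right)} = 157 + 18 \left(\left(-1\right)^{2} - -55\right) = 157 + 18 \left(1 + 55\right) = 157 + 18 \cdot 56 = 157 + 1008 = 1165$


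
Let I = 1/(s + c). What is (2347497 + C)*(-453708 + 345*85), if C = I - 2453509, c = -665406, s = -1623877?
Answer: 102994133857107051/2289283 ≈ 4.4990e+10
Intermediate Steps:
I = -1/2289283 (I = 1/(-1623877 - 665406) = 1/(-2289283) = -1/2289283 ≈ -4.3682e-7)
C = -5616776444048/2289283 (C = -1/2289283 - 2453509 = -5616776444048/2289283 ≈ -2.4535e+6)
(2347497 + C)*(-453708 + 345*85) = (2347497 - 5616776444048/2289283)*(-453708 + 345*85) = -242691469397*(-453708 + 29325)/2289283 = -242691469397/2289283*(-424383) = 102994133857107051/2289283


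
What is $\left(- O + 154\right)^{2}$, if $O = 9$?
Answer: $21025$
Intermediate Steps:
$\left(- O + 154\right)^{2} = \left(\left(-1\right) 9 + 154\right)^{2} = \left(-9 + 154\right)^{2} = 145^{2} = 21025$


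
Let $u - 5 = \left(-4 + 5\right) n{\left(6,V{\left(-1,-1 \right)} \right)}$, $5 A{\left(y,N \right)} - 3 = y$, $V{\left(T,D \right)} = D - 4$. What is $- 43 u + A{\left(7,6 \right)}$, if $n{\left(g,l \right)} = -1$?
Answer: $-170$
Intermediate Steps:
$V{\left(T,D \right)} = -4 + D$ ($V{\left(T,D \right)} = D - 4 = -4 + D$)
$A{\left(y,N \right)} = \frac{3}{5} + \frac{y}{5}$
$u = 4$ ($u = 5 + \left(-4 + 5\right) \left(-1\right) = 5 + 1 \left(-1\right) = 5 - 1 = 4$)
$- 43 u + A{\left(7,6 \right)} = \left(-43\right) 4 + \left(\frac{3}{5} + \frac{1}{5} \cdot 7\right) = -172 + \left(\frac{3}{5} + \frac{7}{5}\right) = -172 + 2 = -170$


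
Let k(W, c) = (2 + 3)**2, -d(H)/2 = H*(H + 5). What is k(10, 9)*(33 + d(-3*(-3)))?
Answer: -5475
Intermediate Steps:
d(H) = -2*H*(5 + H) (d(H) = -2*H*(H + 5) = -2*H*(5 + H))
k(W, c) = 25 (k(W, c) = 5**2 = 25)
k(10, 9)*(33 + d(-3*(-3))) = 25*(33 - 2*(-3*(-3))*(5 - 3*(-3))) = 25*(33 - 2*9*(5 + 9)) = 25*(33 - 2*9*14) = 25*(33 - 252) = 25*(-219) = -5475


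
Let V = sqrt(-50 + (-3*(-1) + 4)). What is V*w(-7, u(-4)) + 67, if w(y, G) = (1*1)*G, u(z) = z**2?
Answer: 67 + 16*I*sqrt(43) ≈ 67.0 + 104.92*I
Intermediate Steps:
w(y, G) = G (w(y, G) = 1*G = G)
V = I*sqrt(43) (V = sqrt(-50 + (3 + 4)) = sqrt(-50 + 7) = sqrt(-43) = I*sqrt(43) ≈ 6.5574*I)
V*w(-7, u(-4)) + 67 = (I*sqrt(43))*(-4)**2 + 67 = (I*sqrt(43))*16 + 67 = 16*I*sqrt(43) + 67 = 67 + 16*I*sqrt(43)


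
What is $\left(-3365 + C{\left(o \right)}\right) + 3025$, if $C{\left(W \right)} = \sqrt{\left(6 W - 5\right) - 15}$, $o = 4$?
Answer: $-338$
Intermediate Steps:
$C{\left(W \right)} = \sqrt{-20 + 6 W}$ ($C{\left(W \right)} = \sqrt{\left(-5 + 6 W\right) - 15} = \sqrt{-20 + 6 W}$)
$\left(-3365 + C{\left(o \right)}\right) + 3025 = \left(-3365 + \sqrt{-20 + 6 \cdot 4}\right) + 3025 = \left(-3365 + \sqrt{-20 + 24}\right) + 3025 = \left(-3365 + \sqrt{4}\right) + 3025 = \left(-3365 + 2\right) + 3025 = -3363 + 3025 = -338$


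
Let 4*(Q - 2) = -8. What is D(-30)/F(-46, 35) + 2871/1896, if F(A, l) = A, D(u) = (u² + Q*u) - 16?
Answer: -257333/14536 ≈ -17.703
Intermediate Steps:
Q = 0 (Q = 2 + (¼)*(-8) = 2 - 2 = 0)
D(u) = -16 + u² (D(u) = (u² + 0*u) - 16 = (u² + 0) - 16 = u² - 16 = -16 + u²)
D(-30)/F(-46, 35) + 2871/1896 = (-16 + (-30)²)/(-46) + 2871/1896 = (-16 + 900)*(-1/46) + 2871*(1/1896) = 884*(-1/46) + 957/632 = -442/23 + 957/632 = -257333/14536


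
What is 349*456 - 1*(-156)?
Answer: 159300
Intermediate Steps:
349*456 - 1*(-156) = 159144 + 156 = 159300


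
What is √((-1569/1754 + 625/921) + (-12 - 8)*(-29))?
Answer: √1513020203082714/1615434 ≈ 24.079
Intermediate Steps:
√((-1569/1754 + 625/921) + (-12 - 8)*(-29)) = √((-1569*1/1754 + 625*(1/921)) - 20*(-29)) = √((-1569/1754 + 625/921) + 580) = √(-348799/1615434 + 580) = √(936602921/1615434) = √1513020203082714/1615434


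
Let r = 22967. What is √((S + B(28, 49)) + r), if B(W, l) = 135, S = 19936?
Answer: 3*√4782 ≈ 207.46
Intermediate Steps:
√((S + B(28, 49)) + r) = √((19936 + 135) + 22967) = √(20071 + 22967) = √43038 = 3*√4782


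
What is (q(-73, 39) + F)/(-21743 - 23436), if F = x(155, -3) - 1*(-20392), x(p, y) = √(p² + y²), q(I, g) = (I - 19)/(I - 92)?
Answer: -3364772/7454535 - √24034/45179 ≈ -0.45480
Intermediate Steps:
q(I, g) = (-19 + I)/(-92 + I)
F = 20392 + √24034 (F = √(155² + (-3)²) - 1*(-20392) = √(24025 + 9) + 20392 = √24034 + 20392 = 20392 + √24034 ≈ 20547.)
(q(-73, 39) + F)/(-21743 - 23436) = ((-19 - 73)/(-92 - 73) + (20392 + √24034))/(-21743 - 23436) = (-92/(-165) + (20392 + √24034))/(-45179) = (-1/165*(-92) + (20392 + √24034))*(-1/45179) = (92/165 + (20392 + √24034))*(-1/45179) = (3364772/165 + √24034)*(-1/45179) = -3364772/7454535 - √24034/45179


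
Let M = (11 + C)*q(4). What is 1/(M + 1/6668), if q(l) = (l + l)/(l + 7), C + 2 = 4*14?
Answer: 73348/3467371 ≈ 0.021154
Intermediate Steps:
C = 54 (C = -2 + 4*14 = -2 + 56 = 54)
q(l) = 2*l/(7 + l) (q(l) = (2*l)/(7 + l) = 2*l/(7 + l))
M = 520/11 (M = (11 + 54)*(2*4/(7 + 4)) = 65*(2*4/11) = 65*(2*4*(1/11)) = 65*(8/11) = 520/11 ≈ 47.273)
1/(M + 1/6668) = 1/(520/11 + 1/6668) = 1/(3467371/73348) = 73348/3467371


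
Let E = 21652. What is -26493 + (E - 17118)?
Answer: -21959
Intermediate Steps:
-26493 + (E - 17118) = -26493 + (21652 - 17118) = -26493 + 4534 = -21959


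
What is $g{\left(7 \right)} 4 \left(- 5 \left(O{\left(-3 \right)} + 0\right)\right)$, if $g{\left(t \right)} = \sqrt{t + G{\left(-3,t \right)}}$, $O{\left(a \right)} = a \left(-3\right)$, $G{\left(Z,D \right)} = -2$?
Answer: $- 180 \sqrt{5} \approx -402.49$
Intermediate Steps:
$O{\left(a \right)} = - 3 a$
$g{\left(t \right)} = \sqrt{-2 + t}$ ($g{\left(t \right)} = \sqrt{t - 2} = \sqrt{-2 + t}$)
$g{\left(7 \right)} 4 \left(- 5 \left(O{\left(-3 \right)} + 0\right)\right) = \sqrt{-2 + 7} \cdot 4 \left(- 5 \left(\left(-3\right) \left(-3\right) + 0\right)\right) = \sqrt{5} \cdot 4 \left(- 5 \left(9 + 0\right)\right) = 4 \sqrt{5} \left(\left(-5\right) 9\right) = 4 \sqrt{5} \left(-45\right) = - 180 \sqrt{5}$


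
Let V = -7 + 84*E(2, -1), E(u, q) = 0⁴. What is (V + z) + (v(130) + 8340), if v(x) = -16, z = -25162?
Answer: -16845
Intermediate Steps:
E(u, q) = 0
V = -7 (V = -7 + 84*0 = -7 + 0 = -7)
(V + z) + (v(130) + 8340) = (-7 - 25162) + (-16 + 8340) = -25169 + 8324 = -16845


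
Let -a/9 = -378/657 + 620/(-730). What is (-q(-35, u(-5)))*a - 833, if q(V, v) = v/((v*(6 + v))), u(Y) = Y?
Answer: -61745/73 ≈ -845.82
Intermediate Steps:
q(V, v) = 1/(6 + v) (q(V, v) = v*(1/(v*(6 + v))) = 1/(6 + v))
a = 936/73 (a = -9*(-378/657 + 620/(-730)) = -9*(-378*1/657 + 620*(-1/730)) = -9*(-42/73 - 62/73) = -9*(-104/73) = 936/73 ≈ 12.822)
(-q(-35, u(-5)))*a - 833 = -1/(6 - 5)*(936/73) - 833 = -1/1*(936/73) - 833 = -1*1*(936/73) - 833 = -1*936/73 - 833 = -936/73 - 833 = -61745/73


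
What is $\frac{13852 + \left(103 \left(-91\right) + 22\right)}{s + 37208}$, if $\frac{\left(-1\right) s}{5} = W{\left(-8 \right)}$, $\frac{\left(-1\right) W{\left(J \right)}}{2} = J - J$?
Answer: $\frac{4501}{37208} \approx 0.12097$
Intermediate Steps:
$W{\left(J \right)} = 0$ ($W{\left(J \right)} = - 2 \left(J - J\right) = \left(-2\right) 0 = 0$)
$s = 0$ ($s = \left(-5\right) 0 = 0$)
$\frac{13852 + \left(103 \left(-91\right) + 22\right)}{s + 37208} = \frac{13852 + \left(103 \left(-91\right) + 22\right)}{0 + 37208} = \frac{13852 + \left(-9373 + 22\right)}{37208} = \left(13852 - 9351\right) \frac{1}{37208} = 4501 \cdot \frac{1}{37208} = \frac{4501}{37208}$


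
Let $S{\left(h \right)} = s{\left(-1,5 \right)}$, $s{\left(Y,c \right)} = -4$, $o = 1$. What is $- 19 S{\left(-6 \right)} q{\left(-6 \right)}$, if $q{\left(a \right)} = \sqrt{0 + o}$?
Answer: $76$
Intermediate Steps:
$q{\left(a \right)} = 1$ ($q{\left(a \right)} = \sqrt{0 + 1} = \sqrt{1} = 1$)
$S{\left(h \right)} = -4$
$- 19 S{\left(-6 \right)} q{\left(-6 \right)} = \left(-19\right) \left(-4\right) 1 = 76 \cdot 1 = 76$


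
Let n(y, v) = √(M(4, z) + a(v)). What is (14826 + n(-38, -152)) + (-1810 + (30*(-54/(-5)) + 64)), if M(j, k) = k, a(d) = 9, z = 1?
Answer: 13404 + √10 ≈ 13407.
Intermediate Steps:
n(y, v) = √10 (n(y, v) = √(1 + 9) = √10)
(14826 + n(-38, -152)) + (-1810 + (30*(-54/(-5)) + 64)) = (14826 + √10) + (-1810 + (30*(-54/(-5)) + 64)) = (14826 + √10) + (-1810 + (30*(-54*(-⅕)) + 64)) = (14826 + √10) + (-1810 + (30*(54/5) + 64)) = (14826 + √10) + (-1810 + (324 + 64)) = (14826 + √10) + (-1810 + 388) = (14826 + √10) - 1422 = 13404 + √10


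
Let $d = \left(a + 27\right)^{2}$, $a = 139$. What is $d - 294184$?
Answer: $-266628$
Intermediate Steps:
$d = 27556$ ($d = \left(139 + 27\right)^{2} = 166^{2} = 27556$)
$d - 294184 = 27556 - 294184 = -266628$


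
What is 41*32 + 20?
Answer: 1332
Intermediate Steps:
41*32 + 20 = 1312 + 20 = 1332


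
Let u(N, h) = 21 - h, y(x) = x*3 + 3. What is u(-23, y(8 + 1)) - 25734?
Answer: -25743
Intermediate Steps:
y(x) = 3 + 3*x (y(x) = 3*x + 3 = 3 + 3*x)
u(-23, y(8 + 1)) - 25734 = (21 - (3 + 3*(8 + 1))) - 25734 = (21 - (3 + 3*9)) - 25734 = (21 - (3 + 27)) - 25734 = (21 - 1*30) - 25734 = (21 - 30) - 25734 = -9 - 25734 = -25743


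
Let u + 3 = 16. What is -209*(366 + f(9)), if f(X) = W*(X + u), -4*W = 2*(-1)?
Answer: -78793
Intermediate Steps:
W = 1/2 (W = -(-1)/2 = -1/4*(-2) = 1/2 ≈ 0.50000)
u = 13 (u = -3 + 16 = 13)
f(X) = 13/2 + X/2 (f(X) = (X + 13)/2 = (13 + X)/2 = 13/2 + X/2)
-209*(366 + f(9)) = -209*(366 + (13/2 + (1/2)*9)) = -209*(366 + (13/2 + 9/2)) = -209*(366 + 11) = -209*377 = -78793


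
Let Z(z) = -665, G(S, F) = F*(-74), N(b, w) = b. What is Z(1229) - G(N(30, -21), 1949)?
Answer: 143561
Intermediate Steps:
G(S, F) = -74*F
Z(1229) - G(N(30, -21), 1949) = -665 - (-74)*1949 = -665 - 1*(-144226) = -665 + 144226 = 143561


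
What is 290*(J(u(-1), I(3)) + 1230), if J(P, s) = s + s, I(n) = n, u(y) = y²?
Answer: 358440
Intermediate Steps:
J(P, s) = 2*s
290*(J(u(-1), I(3)) + 1230) = 290*(2*3 + 1230) = 290*(6 + 1230) = 290*1236 = 358440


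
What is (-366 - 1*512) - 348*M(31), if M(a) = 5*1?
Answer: -2618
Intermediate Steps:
M(a) = 5
(-366 - 1*512) - 348*M(31) = (-366 - 1*512) - 348*5 = (-366 - 512) - 1740 = -878 - 1740 = -2618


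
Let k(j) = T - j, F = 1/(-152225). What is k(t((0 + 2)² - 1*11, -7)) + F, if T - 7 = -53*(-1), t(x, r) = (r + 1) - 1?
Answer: 10199074/152225 ≈ 67.000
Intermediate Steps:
t(x, r) = r (t(x, r) = (1 + r) - 1 = r)
F = -1/152225 ≈ -6.5692e-6
T = 60 (T = 7 - 53*(-1) = 7 + 53 = 60)
k(j) = 60 - j
k(t((0 + 2)² - 1*11, -7)) + F = (60 - 1*(-7)) - 1/152225 = (60 + 7) - 1/152225 = 67 - 1/152225 = 10199074/152225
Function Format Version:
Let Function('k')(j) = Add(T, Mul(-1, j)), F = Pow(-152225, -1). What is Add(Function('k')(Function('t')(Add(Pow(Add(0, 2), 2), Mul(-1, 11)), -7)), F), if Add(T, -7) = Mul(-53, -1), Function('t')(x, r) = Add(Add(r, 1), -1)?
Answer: Rational(10199074, 152225) ≈ 67.000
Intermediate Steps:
Function('t')(x, r) = r (Function('t')(x, r) = Add(Add(1, r), -1) = r)
F = Rational(-1, 152225) ≈ -6.5692e-6
T = 60 (T = Add(7, Mul(-53, -1)) = Add(7, 53) = 60)
Function('k')(j) = Add(60, Mul(-1, j))
Add(Function('k')(Function('t')(Add(Pow(Add(0, 2), 2), Mul(-1, 11)), -7)), F) = Add(Add(60, Mul(-1, -7)), Rational(-1, 152225)) = Add(Add(60, 7), Rational(-1, 152225)) = Add(67, Rational(-1, 152225)) = Rational(10199074, 152225)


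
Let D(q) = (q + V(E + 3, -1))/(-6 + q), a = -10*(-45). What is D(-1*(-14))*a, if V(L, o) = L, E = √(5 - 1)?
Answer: 4275/4 ≈ 1068.8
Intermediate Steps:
E = 2 (E = √4 = 2)
a = 450
D(q) = (5 + q)/(-6 + q) (D(q) = (q + (2 + 3))/(-6 + q) = (q + 5)/(-6 + q) = (5 + q)/(-6 + q))
D(-1*(-14))*a = ((5 - 1*(-14))/(-6 - 1*(-14)))*450 = ((5 + 14)/(-6 + 14))*450 = (19/8)*450 = 4275/4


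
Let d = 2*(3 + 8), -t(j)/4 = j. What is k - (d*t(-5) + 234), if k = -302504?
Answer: -303178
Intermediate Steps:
t(j) = -4*j
d = 22 (d = 2*11 = 22)
k - (d*t(-5) + 234) = -302504 - (22*(-4*(-5)) + 234) = -302504 - (22*20 + 234) = -302504 - (440 + 234) = -302504 - 1*674 = -302504 - 674 = -303178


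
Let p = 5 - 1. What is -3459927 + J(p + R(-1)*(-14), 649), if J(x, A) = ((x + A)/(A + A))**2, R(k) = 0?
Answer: -5829298422899/1684804 ≈ -3.4599e+6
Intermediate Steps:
p = 4
J(x, A) = (A + x)**2/(4*A**2) (J(x, A) = ((A + x)/((2*A)))**2 = ((A + x)*(1/(2*A)))**2 = ((A + x)/(2*A))**2 = (A + x)**2/(4*A**2))
-3459927 + J(p + R(-1)*(-14), 649) = -3459927 + (1/4)*(649 + (4 + 0*(-14)))**2/649**2 = -3459927 + (1/4)*(1/421201)*(649 + (4 + 0))**2 = -3459927 + (1/4)*(1/421201)*(649 + 4)**2 = -3459927 + (1/4)*(1/421201)*653**2 = -3459927 + (1/4)*(1/421201)*426409 = -3459927 + 426409/1684804 = -5829298422899/1684804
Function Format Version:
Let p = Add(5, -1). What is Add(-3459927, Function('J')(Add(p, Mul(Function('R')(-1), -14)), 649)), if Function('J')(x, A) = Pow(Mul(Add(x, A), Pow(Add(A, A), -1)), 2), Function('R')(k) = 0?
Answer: Rational(-5829298422899, 1684804) ≈ -3.4599e+6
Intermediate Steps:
p = 4
Function('J')(x, A) = Mul(Rational(1, 4), Pow(A, -2), Pow(Add(A, x), 2)) (Function('J')(x, A) = Pow(Mul(Add(A, x), Pow(Mul(2, A), -1)), 2) = Pow(Mul(Add(A, x), Mul(Rational(1, 2), Pow(A, -1))), 2) = Pow(Mul(Rational(1, 2), Pow(A, -1), Add(A, x)), 2) = Mul(Rational(1, 4), Pow(A, -2), Pow(Add(A, x), 2)))
Add(-3459927, Function('J')(Add(p, Mul(Function('R')(-1), -14)), 649)) = Add(-3459927, Mul(Rational(1, 4), Pow(649, -2), Pow(Add(649, Add(4, Mul(0, -14))), 2))) = Add(-3459927, Mul(Rational(1, 4), Rational(1, 421201), Pow(Add(649, Add(4, 0)), 2))) = Add(-3459927, Mul(Rational(1, 4), Rational(1, 421201), Pow(Add(649, 4), 2))) = Add(-3459927, Mul(Rational(1, 4), Rational(1, 421201), Pow(653, 2))) = Add(-3459927, Mul(Rational(1, 4), Rational(1, 421201), 426409)) = Add(-3459927, Rational(426409, 1684804)) = Rational(-5829298422899, 1684804)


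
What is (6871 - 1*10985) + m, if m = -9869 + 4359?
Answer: -9624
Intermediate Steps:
m = -5510
(6871 - 1*10985) + m = (6871 - 1*10985) - 5510 = (6871 - 10985) - 5510 = -4114 - 5510 = -9624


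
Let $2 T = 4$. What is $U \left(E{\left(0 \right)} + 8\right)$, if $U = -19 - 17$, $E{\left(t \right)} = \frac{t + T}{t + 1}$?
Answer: $-360$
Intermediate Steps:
$T = 2$ ($T = \frac{1}{2} \cdot 4 = 2$)
$E{\left(t \right)} = \frac{2 + t}{1 + t}$ ($E{\left(t \right)} = \frac{t + 2}{t + 1} = \frac{2 + t}{1 + t}$)
$U = -36$
$U \left(E{\left(0 \right)} + 8\right) = - 36 \left(\frac{2 + 0}{1 + 0} + 8\right) = - 36 \left(1^{-1} \cdot 2 + 8\right) = - 36 \left(1 \cdot 2 + 8\right) = - 36 \left(2 + 8\right) = \left(-36\right) 10 = -360$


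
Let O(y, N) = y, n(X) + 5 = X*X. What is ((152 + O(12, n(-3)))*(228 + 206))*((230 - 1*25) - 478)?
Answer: -19431048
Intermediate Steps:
n(X) = -5 + X**2 (n(X) = -5 + X*X = -5 + X**2)
((152 + O(12, n(-3)))*(228 + 206))*((230 - 1*25) - 478) = ((152 + 12)*(228 + 206))*((230 - 1*25) - 478) = (164*434)*((230 - 25) - 478) = 71176*(205 - 478) = 71176*(-273) = -19431048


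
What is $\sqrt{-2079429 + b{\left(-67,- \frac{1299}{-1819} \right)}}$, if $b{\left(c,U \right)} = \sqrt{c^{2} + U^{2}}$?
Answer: $\frac{\sqrt{-6880333577469 + 1819 \sqrt{14854715530}}}{1819} \approx 1442.0 i$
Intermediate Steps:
$b{\left(c,U \right)} = \sqrt{U^{2} + c^{2}}$
$\sqrt{-2079429 + b{\left(-67,- \frac{1299}{-1819} \right)}} = \sqrt{-2079429 + \sqrt{\left(- \frac{1299}{-1819}\right)^{2} + \left(-67\right)^{2}}} = \sqrt{-2079429 + \sqrt{\left(\left(-1299\right) \left(- \frac{1}{1819}\right)\right)^{2} + 4489}} = \sqrt{-2079429 + \sqrt{\left(\frac{1299}{1819}\right)^{2} + 4489}} = \sqrt{-2079429 + \sqrt{\frac{1687401}{3308761} + 4489}} = \sqrt{-2079429 + \sqrt{\frac{14854715530}{3308761}}} = \sqrt{-2079429 + \frac{\sqrt{14854715530}}{1819}}$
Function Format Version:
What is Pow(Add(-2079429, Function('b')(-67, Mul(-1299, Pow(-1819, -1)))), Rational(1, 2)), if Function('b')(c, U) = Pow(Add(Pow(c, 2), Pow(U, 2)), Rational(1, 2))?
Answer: Mul(Rational(1, 1819), Pow(Add(-6880333577469, Mul(1819, Pow(14854715530, Rational(1, 2)))), Rational(1, 2))) ≈ Mul(1442.0, I)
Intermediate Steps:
Function('b')(c, U) = Pow(Add(Pow(U, 2), Pow(c, 2)), Rational(1, 2))
Pow(Add(-2079429, Function('b')(-67, Mul(-1299, Pow(-1819, -1)))), Rational(1, 2)) = Pow(Add(-2079429, Pow(Add(Pow(Mul(-1299, Pow(-1819, -1)), 2), Pow(-67, 2)), Rational(1, 2))), Rational(1, 2)) = Pow(Add(-2079429, Pow(Add(Pow(Mul(-1299, Rational(-1, 1819)), 2), 4489), Rational(1, 2))), Rational(1, 2)) = Pow(Add(-2079429, Pow(Add(Pow(Rational(1299, 1819), 2), 4489), Rational(1, 2))), Rational(1, 2)) = Pow(Add(-2079429, Pow(Add(Rational(1687401, 3308761), 4489), Rational(1, 2))), Rational(1, 2)) = Pow(Add(-2079429, Pow(Rational(14854715530, 3308761), Rational(1, 2))), Rational(1, 2)) = Pow(Add(-2079429, Mul(Rational(1, 1819), Pow(14854715530, Rational(1, 2)))), Rational(1, 2))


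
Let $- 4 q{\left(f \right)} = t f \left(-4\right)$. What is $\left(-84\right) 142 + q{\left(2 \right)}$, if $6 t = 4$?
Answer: $- \frac{35780}{3} \approx -11927.0$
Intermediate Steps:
$t = \frac{2}{3}$ ($t = \frac{1}{6} \cdot 4 = \frac{2}{3} \approx 0.66667$)
$q{\left(f \right)} = \frac{2 f}{3}$ ($q{\left(f \right)} = - \frac{\frac{2 f}{3} \left(-4\right)}{4} = - \frac{\left(- \frac{8}{3}\right) f}{4} = \frac{2 f}{3}$)
$\left(-84\right) 142 + q{\left(2 \right)} = \left(-84\right) 142 + \frac{2}{3} \cdot 2 = -11928 + \frac{4}{3} = - \frac{35780}{3}$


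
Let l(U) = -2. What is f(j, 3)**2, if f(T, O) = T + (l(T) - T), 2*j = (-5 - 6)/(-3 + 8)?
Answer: 4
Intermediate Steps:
j = -11/10 (j = ((-5 - 6)/(-3 + 8))/2 = (-11/5)/2 = (-11*1/5)/2 = (1/2)*(-11/5) = -11/10 ≈ -1.1000)
f(T, O) = -2 (f(T, O) = T + (-2 - T) = -2)
f(j, 3)**2 = (-2)**2 = 4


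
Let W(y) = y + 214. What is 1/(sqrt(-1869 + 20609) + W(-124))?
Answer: -9/1064 + sqrt(4685)/5320 ≈ 0.0044073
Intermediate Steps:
W(y) = 214 + y
1/(sqrt(-1869 + 20609) + W(-124)) = 1/(sqrt(-1869 + 20609) + (214 - 124)) = 1/(sqrt(18740) + 90) = 1/(2*sqrt(4685) + 90) = 1/(90 + 2*sqrt(4685))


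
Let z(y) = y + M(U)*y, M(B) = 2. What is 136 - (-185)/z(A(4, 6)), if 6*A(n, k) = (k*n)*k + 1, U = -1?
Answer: 4018/29 ≈ 138.55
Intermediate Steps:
A(n, k) = ⅙ + n*k²/6 (A(n, k) = ((k*n)*k + 1)/6 = (n*k² + 1)/6 = (1 + n*k²)/6 = ⅙ + n*k²/6)
z(y) = 3*y (z(y) = y + 2*y = 3*y)
136 - (-185)/z(A(4, 6)) = 136 - (-185)/(3*(⅙ + (⅙)*4*6²)) = 136 - (-185)/(3*(⅙ + (⅙)*4*36)) = 136 - (-185)/(3*(⅙ + 24)) = 136 - (-185)/(3*(145/6)) = 136 - (-185)/145/2 = 136 - (-185)*2/145 = 136 - 1*(-74/29) = 136 + 74/29 = 4018/29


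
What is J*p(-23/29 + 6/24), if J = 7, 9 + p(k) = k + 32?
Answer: 18235/116 ≈ 157.20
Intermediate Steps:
p(k) = 23 + k (p(k) = -9 + (k + 32) = -9 + (32 + k) = 23 + k)
J*p(-23/29 + 6/24) = 7*(23 + (-23/29 + 6/24)) = 7*(23 + (-23*1/29 + 6*(1/24))) = 7*(23 + (-23/29 + ¼)) = 7*(23 - 63/116) = 7*(2605/116) = 18235/116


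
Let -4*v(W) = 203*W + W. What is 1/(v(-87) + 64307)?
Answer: 1/68744 ≈ 1.4547e-5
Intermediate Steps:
v(W) = -51*W (v(W) = -(203*W + W)/4 = -51*W)
1/(v(-87) + 64307) = 1/(-51*(-87) + 64307) = 1/(4437 + 64307) = 1/68744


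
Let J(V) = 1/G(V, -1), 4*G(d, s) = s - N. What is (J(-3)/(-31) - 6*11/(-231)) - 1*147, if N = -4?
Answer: -95539/651 ≈ -146.76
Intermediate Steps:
G(d, s) = 1 + s/4 (G(d, s) = (s - 1*(-4))/4 = (s + 4)/4 = (4 + s)/4 = 1 + s/4)
J(V) = 4/3 (J(V) = 1/(1 + (¼)*(-1)) = 1/(1 - ¼) = 1/(¾) = 4/3)
(J(-3)/(-31) - 6*11/(-231)) - 1*147 = ((4/3)/(-31) - 6*11/(-231)) - 1*147 = ((4/3)*(-1/31) - 66*(-1/231)) - 147 = (-4/93 + 2/7) - 147 = 158/651 - 147 = -95539/651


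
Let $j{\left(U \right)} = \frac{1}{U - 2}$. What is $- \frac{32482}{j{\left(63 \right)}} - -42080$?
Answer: $-1939322$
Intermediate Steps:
$j{\left(U \right)} = \frac{1}{-2 + U}$
$- \frac{32482}{j{\left(63 \right)}} - -42080 = - \frac{32482}{\frac{1}{-2 + 63}} - -42080 = - \frac{32482}{\frac{1}{61}} + 42080 = - 32482 \frac{1}{\frac{1}{61}} + 42080 = \left(-32482\right) 61 + 42080 = -1981402 + 42080 = -1939322$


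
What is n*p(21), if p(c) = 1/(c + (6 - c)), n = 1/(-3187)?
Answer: -1/19122 ≈ -5.2296e-5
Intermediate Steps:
n = -1/3187 ≈ -0.00031377
p(c) = ⅙ (p(c) = 1/6 = ⅙)
n*p(21) = -1/3187*⅙ = -1/19122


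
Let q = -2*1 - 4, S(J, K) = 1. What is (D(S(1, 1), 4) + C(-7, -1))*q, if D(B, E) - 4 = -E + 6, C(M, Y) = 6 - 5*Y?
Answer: -102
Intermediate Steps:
D(B, E) = 10 - E (D(B, E) = 4 + (-E + 6) = 4 + (6 - E) = 10 - E)
q = -6 (q = -2 - 4 = -6)
(D(S(1, 1), 4) + C(-7, -1))*q = ((10 - 1*4) + (6 - 5*(-1)))*(-6) = ((10 - 4) + (6 + 5))*(-6) = (6 + 11)*(-6) = 17*(-6) = -102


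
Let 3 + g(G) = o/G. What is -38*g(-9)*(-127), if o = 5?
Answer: -154432/9 ≈ -17159.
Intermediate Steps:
g(G) = -3 + 5/G
-38*g(-9)*(-127) = -38*(-3 + 5/(-9))*(-127) = -38*(-3 + 5*(-1/9))*(-127) = -38*(-3 - 5/9)*(-127) = -38*(-32/9)*(-127) = (1216/9)*(-127) = -154432/9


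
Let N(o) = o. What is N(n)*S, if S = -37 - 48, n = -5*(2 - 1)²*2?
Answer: 850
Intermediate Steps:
n = -10 (n = -5*1²*2 = -5*1*2 = -5*2 = -10)
S = -85
N(n)*S = -10*(-85) = 850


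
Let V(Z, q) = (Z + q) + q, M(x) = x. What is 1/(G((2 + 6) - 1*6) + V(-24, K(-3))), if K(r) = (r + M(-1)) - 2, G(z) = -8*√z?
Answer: -9/292 + √2/146 ≈ -0.021136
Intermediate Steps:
K(r) = -3 + r (K(r) = (r - 1) - 2 = (-1 + r) - 2 = -3 + r)
V(Z, q) = Z + 2*q
1/(G((2 + 6) - 1*6) + V(-24, K(-3))) = 1/(-8*√((2 + 6) - 1*6) + (-24 + 2*(-3 - 3))) = 1/(-8*√(8 - 6) + (-24 + 2*(-6))) = 1/(-8*√2 + (-24 - 12)) = 1/(-8*√2 - 36) = 1/(-36 - 8*√2)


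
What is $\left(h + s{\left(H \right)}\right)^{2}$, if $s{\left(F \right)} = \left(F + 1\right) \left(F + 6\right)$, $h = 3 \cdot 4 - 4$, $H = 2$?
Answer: $1024$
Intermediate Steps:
$h = 8$ ($h = 12 - 4 = 8$)
$s{\left(F \right)} = \left(1 + F\right) \left(6 + F\right)$
$\left(h + s{\left(H \right)}\right)^{2} = \left(8 + \left(6 + 2^{2} + 7 \cdot 2\right)\right)^{2} = \left(8 + \left(6 + 4 + 14\right)\right)^{2} = \left(8 + 24\right)^{2} = 32^{2} = 1024$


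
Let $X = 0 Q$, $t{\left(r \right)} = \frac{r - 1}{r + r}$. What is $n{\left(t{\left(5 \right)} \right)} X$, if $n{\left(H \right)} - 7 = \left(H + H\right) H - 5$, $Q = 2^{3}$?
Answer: $0$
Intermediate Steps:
$Q = 8$
$t{\left(r \right)} = \frac{-1 + r}{2 r}$
$X = 0$ ($X = 0 \cdot 8 = 0$)
$n{\left(H \right)} = 2 + 2 H^{2}$ ($n{\left(H \right)} = 7 + \left(\left(H + H\right) H - 5\right) = 7 + \left(2 H H - 5\right) = 7 + \left(2 H^{2} - 5\right) = 7 + \left(-5 + 2 H^{2}\right) = 2 + 2 H^{2}$)
$n{\left(t{\left(5 \right)} \right)} X = \left(2 + 2 \left(\frac{-1 + 5}{2 \cdot 5}\right)^{2}\right) 0 = \left(2 + 2 \left(\frac{1}{2} \cdot \frac{1}{5} \cdot 4\right)^{2}\right) 0 = \left(2 + 2 \left(\frac{2}{5}\right)^{2}\right) 0 = \left(2 + 2 \cdot \frac{4}{25}\right) 0 = \left(2 + \frac{8}{25}\right) 0 = \frac{58}{25} \cdot 0 = 0$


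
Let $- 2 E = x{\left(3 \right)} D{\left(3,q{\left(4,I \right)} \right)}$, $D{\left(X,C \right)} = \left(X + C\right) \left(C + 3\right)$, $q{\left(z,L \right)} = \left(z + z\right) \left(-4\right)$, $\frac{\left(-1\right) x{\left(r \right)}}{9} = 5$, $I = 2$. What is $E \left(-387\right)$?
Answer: $- \frac{14646015}{2} \approx -7.323 \cdot 10^{6}$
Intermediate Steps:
$x{\left(r \right)} = -45$ ($x{\left(r \right)} = \left(-9\right) 5 = -45$)
$q{\left(z,L \right)} = - 8 z$ ($q{\left(z,L \right)} = 2 z \left(-4\right) = - 8 z$)
$D{\left(X,C \right)} = \left(3 + C\right) \left(C + X\right)$ ($D{\left(X,C \right)} = \left(C + X\right) \left(3 + C\right) = \left(3 + C\right) \left(C + X\right)$)
$E = \frac{37845}{2}$ ($E = - \frac{\left(-45\right) \left(\left(\left(-8\right) 4\right)^{2} + 3 \left(\left(-8\right) 4\right) + 3 \cdot 3 + \left(-8\right) 4 \cdot 3\right)}{2} = - \frac{\left(-45\right) \left(\left(-32\right)^{2} + 3 \left(-32\right) + 9 - 96\right)}{2} = - \frac{\left(-45\right) \left(1024 - 96 + 9 - 96\right)}{2} = - \frac{\left(-45\right) 841}{2} = \left(- \frac{1}{2}\right) \left(-37845\right) = \frac{37845}{2} \approx 18923.0$)
$E \left(-387\right) = \frac{37845}{2} \left(-387\right) = - \frac{14646015}{2}$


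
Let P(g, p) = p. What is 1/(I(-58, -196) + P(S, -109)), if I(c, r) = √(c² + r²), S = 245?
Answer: 109/29899 + 2*√10445/29899 ≈ 0.010482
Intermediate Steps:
1/(I(-58, -196) + P(S, -109)) = 1/(√((-58)² + (-196)²) - 109) = 1/(√(3364 + 38416) - 109) = 1/(√41780 - 109) = 1/(2*√10445 - 109) = 1/(-109 + 2*√10445)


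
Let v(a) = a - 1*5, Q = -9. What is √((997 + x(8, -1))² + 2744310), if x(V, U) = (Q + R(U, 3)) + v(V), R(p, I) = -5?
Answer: √3716506 ≈ 1927.8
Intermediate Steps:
v(a) = -5 + a (v(a) = a - 5 = -5 + a)
x(V, U) = -19 + V (x(V, U) = (-9 - 5) + (-5 + V) = -14 + (-5 + V) = -19 + V)
√((997 + x(8, -1))² + 2744310) = √((997 + (-19 + 8))² + 2744310) = √((997 - 11)² + 2744310) = √(986² + 2744310) = √(972196 + 2744310) = √3716506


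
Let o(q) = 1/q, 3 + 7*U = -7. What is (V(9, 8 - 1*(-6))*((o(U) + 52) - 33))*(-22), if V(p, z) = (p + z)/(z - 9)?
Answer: -46299/25 ≈ -1852.0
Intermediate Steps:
U = -10/7 (U = -3/7 + (⅐)*(-7) = -3/7 - 1 = -10/7 ≈ -1.4286)
V(p, z) = (p + z)/(-9 + z)
(V(9, 8 - 1*(-6))*((o(U) + 52) - 33))*(-22) = (((9 + (8 - 1*(-6)))/(-9 + (8 - 1*(-6))))*((1/(-10/7) + 52) - 33))*(-22) = (((9 + (8 + 6))/(-9 + (8 + 6)))*((-7/10 + 52) - 33))*(-22) = (((9 + 14)/(-9 + 14))*(513/10 - 33))*(-22) = ((23/5)*(183/10))*(-22) = (4209/50)*(-22) = -46299/25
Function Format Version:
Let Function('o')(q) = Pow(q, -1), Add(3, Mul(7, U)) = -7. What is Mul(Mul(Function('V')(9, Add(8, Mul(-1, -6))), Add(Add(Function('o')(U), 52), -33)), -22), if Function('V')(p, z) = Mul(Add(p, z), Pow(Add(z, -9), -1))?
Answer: Rational(-46299, 25) ≈ -1852.0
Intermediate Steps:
U = Rational(-10, 7) (U = Add(Rational(-3, 7), Mul(Rational(1, 7), -7)) = Add(Rational(-3, 7), -1) = Rational(-10, 7) ≈ -1.4286)
Function('V')(p, z) = Mul(Pow(Add(-9, z), -1), Add(p, z)) (Function('V')(p, z) = Mul(Add(p, z), Pow(Add(-9, z), -1)) = Mul(Pow(Add(-9, z), -1), Add(p, z)))
Mul(Mul(Function('V')(9, Add(8, Mul(-1, -6))), Add(Add(Function('o')(U), 52), -33)), -22) = Mul(Mul(Mul(Pow(Add(-9, Add(8, Mul(-1, -6))), -1), Add(9, Add(8, Mul(-1, -6)))), Add(Add(Pow(Rational(-10, 7), -1), 52), -33)), -22) = Mul(Mul(Mul(Pow(Add(-9, Add(8, 6)), -1), Add(9, Add(8, 6))), Add(Add(Rational(-7, 10), 52), -33)), -22) = Mul(Mul(Mul(Pow(Add(-9, 14), -1), Add(9, 14)), Add(Rational(513, 10), -33)), -22) = Mul(Mul(Mul(Pow(5, -1), 23), Rational(183, 10)), -22) = Mul(Mul(Mul(Rational(1, 5), 23), Rational(183, 10)), -22) = Mul(Mul(Rational(23, 5), Rational(183, 10)), -22) = Mul(Rational(4209, 50), -22) = Rational(-46299, 25)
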